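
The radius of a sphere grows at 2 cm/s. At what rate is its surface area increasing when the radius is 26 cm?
416π cm²/s

S = 4πr²
dS/dt = dS/dr · dr/dt = 8πr · 2
At r = 26: dS/dt = 416π cm²/s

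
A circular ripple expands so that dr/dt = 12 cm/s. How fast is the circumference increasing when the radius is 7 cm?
24π cm/s

C = 2πr
dC/dt = 2π · dr/dt = 2π · 12 = 24π cm/s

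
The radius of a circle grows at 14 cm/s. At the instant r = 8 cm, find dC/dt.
28π cm/s

C = 2πr
dC/dt = 2π · dr/dt = 2π · 14 = 28π cm/s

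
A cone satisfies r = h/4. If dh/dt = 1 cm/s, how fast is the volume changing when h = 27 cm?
729π/16 cm³/s

V = (1/3)π(h/4)²h = πh³/48
dV/dt = πh²/16 · 1
At h = 27: dV/dt = 729π/16 cm³/s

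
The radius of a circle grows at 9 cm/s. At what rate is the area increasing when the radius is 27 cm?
486π cm²/s

A = πr²
dA/dt = 2πr · dr/dt = 2π(27)(9) = 486π cm²/s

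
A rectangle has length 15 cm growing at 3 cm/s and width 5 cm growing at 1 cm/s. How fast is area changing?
30 cm²/s

A = lw
dA/dt = w·dl/dt + l·dw/dt = 5·3 + 15·1 = 30 cm²/s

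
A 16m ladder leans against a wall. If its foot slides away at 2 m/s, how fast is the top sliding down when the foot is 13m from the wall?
26√87/87 ≈ 2.787 m/s

x² + y² = 16²
2x·dx/dt + 2y·dy/dt = 0
dy/dt = -x/y · dx/dt = -13/√87 · 2 = -26√87/87 m/s
The top is descending at 26√87/87 ≈ 2.787 m/s.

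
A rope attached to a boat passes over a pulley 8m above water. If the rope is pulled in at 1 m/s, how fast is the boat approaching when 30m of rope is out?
15√209/209 ≈ 1.038 m/s

rope² = x² + 8²
x = √(30² - 8²) = 2√209
dx/dt = (rope/x) · d(rope)/dt = (30/(2√209)) · (-1) = -15√209/209 m/s
The boat approaches at 15√209/209 ≈ 1.038 m/s.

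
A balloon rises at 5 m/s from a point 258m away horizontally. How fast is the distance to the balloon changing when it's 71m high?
71√71605/14321 ≈ 1.327 m/s

z² = 258² + y²
z = √(258² + 71²) = √71605
dz/dt = y/z · dy/dt = 71/√71605 · 5 = 71√71605/14321 ≈ 1.327 m/s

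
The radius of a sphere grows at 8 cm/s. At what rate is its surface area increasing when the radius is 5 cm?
320π cm²/s

S = 4πr²
dS/dt = dS/dr · dr/dt = 8πr · 8
At r = 5: dS/dt = 320π cm²/s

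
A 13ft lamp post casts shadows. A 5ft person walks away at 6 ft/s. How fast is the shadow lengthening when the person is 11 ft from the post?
15/4 ft/s

By similar triangles: 13/(x+s) = 5/s
Solving: s = 5x/8
ds/dt = 5/8 · dx/dt = 5/8 · 6 = 15/4 ft/s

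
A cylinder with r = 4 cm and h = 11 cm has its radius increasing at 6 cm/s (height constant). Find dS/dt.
228π cm²/s

S = 2πrh + 2πr² (lateral + bases)
dS/dt = (2πh + 4πr)·dr/dt = (2π·11 + 4π·4)·6
= 228π cm²/s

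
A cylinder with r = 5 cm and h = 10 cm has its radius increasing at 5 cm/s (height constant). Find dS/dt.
200π cm²/s

S = 2πrh + 2πr² (lateral + bases)
dS/dt = (2πh + 4πr)·dr/dt = (2π·10 + 4π·5)·5
= 200π cm²/s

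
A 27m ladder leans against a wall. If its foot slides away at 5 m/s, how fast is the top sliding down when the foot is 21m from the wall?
35√2/8 ≈ 6.187 m/s

x² + y² = 27²
2x·dx/dt + 2y·dy/dt = 0
dy/dt = -x/y · dx/dt = -21/(12√2) · 5 = -35√2/8 m/s
The top is descending at 35√2/8 ≈ 6.187 m/s.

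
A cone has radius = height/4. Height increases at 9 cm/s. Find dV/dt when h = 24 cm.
324π cm³/s

V = (1/3)π(h/4)²h = πh³/48
dV/dt = πh²/16 · 9
At h = 24: dV/dt = 324π cm³/s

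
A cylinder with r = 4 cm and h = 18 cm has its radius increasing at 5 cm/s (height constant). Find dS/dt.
260π cm²/s

S = 2πrh + 2πr² (lateral + bases)
dS/dt = (2πh + 4πr)·dr/dt = (2π·18 + 4π·4)·5
= 260π cm²/s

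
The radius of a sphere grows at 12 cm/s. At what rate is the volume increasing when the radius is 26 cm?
32448π cm³/s

V = (4/3)πr³
dV/dt = dV/dr · dr/dt = 4πr² · 12
At r = 26: dV/dt = 32448π cm³/s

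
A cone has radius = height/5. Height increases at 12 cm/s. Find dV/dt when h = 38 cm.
17328π/25 cm³/s

V = (1/3)π(h/5)²h = πh³/75
dV/dt = πh²/25 · 12
At h = 38: dV/dt = 17328π/25 cm³/s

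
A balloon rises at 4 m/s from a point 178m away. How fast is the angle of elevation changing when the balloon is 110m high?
0.016262 rad/s

tan(θ) = y/178
sec²(θ) · dθ/dt = (1/178) · dy/dt
dθ/dt = cos²(θ)/178 · 4 = 178/(178² + 110²) · 4
dθ/dt = 0.016262 rad/s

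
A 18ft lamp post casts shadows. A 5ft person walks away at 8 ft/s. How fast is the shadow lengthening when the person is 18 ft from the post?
40/13 ft/s

By similar triangles: 18/(x+s) = 5/s
Solving: s = 5x/13
ds/dt = 5/13 · dx/dt = 5/13 · 8 = 40/13 ft/s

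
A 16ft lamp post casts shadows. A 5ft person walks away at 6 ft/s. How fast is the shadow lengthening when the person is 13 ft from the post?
30/11 ft/s

By similar triangles: 16/(x+s) = 5/s
Solving: s = 5x/11
ds/dt = 5/11 · dx/dt = 5/11 · 6 = 30/11 ft/s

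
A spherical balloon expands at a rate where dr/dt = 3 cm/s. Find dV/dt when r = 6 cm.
432π cm³/s

V = (4/3)πr³
dV/dt = dV/dr · dr/dt = 4πr² · 3
At r = 6: dV/dt = 432π cm³/s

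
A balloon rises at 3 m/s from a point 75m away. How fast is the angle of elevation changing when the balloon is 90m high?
0.016393 rad/s

tan(θ) = y/75
sec²(θ) · dθ/dt = (1/75) · dy/dt
dθ/dt = cos²(θ)/75 · 3 = 75/(75² + 90²) · 3
dθ/dt = 0.016393 rad/s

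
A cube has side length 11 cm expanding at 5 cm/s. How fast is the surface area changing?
660 cm²/s

A = 6s²
dA/dt = 12s · ds/dt = 12·11·5 = 660 cm²/s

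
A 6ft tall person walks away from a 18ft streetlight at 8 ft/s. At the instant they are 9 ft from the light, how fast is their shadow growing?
4 ft/s

By similar triangles: 18/(x+s) = 6/s
Solving: s = 6x/12
ds/dt = 6/12 · dx/dt = 1/2 · 8 = 4 ft/s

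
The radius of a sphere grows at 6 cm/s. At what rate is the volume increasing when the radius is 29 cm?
20184π cm³/s

V = (4/3)πr³
dV/dt = dV/dr · dr/dt = 4πr² · 6
At r = 29: dV/dt = 20184π cm³/s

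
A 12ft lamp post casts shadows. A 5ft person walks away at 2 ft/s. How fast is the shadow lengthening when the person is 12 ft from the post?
10/7 ft/s

By similar triangles: 12/(x+s) = 5/s
Solving: s = 5x/7
ds/dt = 5/7 · dx/dt = 5/7 · 2 = 10/7 ft/s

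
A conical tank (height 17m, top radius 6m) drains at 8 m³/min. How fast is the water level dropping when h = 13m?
578/(1521π) ≈ 0.121 m/min

r/h = 6/17, so r = (6/17)h
V = (1/3)πr²h = (1/3)π((6/17)h)²h = (12/289)πh³
dV/dh = (36/289)πh²
dh/dt = (dV/dt)/(dV/dh) = -8/((36/289)π·13²) = -578/(1521π) m/min
The level is dropping at 578/(1521π) ≈ 0.121 m/min.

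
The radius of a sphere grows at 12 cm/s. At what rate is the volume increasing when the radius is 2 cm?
192π cm³/s

V = (4/3)πr³
dV/dt = dV/dr · dr/dt = 4πr² · 12
At r = 2: dV/dt = 192π cm³/s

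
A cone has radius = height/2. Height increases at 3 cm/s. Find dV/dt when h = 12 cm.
108π cm³/s

V = (1/3)π(h/2)²h = πh³/12
dV/dt = πh²/4 · 3
At h = 12: dV/dt = 108π cm³/s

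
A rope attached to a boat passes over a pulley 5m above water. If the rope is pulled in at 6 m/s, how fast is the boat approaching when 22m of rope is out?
44√51/51 ≈ 6.161 m/s

rope² = x² + 5²
x = √(22² - 5²) = 3√51
dx/dt = (rope/x) · d(rope)/dt = (22/(3√51)) · (-6) = -44√51/51 m/s
The boat approaches at 44√51/51 ≈ 6.161 m/s.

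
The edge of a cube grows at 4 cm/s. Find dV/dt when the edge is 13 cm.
2028 cm³/s

V = s³
dV/dt = 3s² · ds/dt = 3·13²·4 = 2028 cm³/s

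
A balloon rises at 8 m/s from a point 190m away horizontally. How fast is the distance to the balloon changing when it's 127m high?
1016√52229/52229 ≈ 4.446 m/s

z² = 190² + y²
z = √(190² + 127²) = √52229
dz/dt = y/z · dy/dt = 127/√52229 · 8 = 1016√52229/52229 ≈ 4.446 m/s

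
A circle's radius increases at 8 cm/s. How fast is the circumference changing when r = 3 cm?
16π cm/s

C = 2πr
dC/dt = 2π · dr/dt = 2π · 8 = 16π cm/s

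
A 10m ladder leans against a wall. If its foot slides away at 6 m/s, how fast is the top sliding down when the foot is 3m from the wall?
18√91/91 ≈ 1.887 m/s

x² + y² = 10²
2x·dx/dt + 2y·dy/dt = 0
dy/dt = -x/y · dx/dt = -3/√91 · 6 = -18√91/91 m/s
The top is descending at 18√91/91 ≈ 1.887 m/s.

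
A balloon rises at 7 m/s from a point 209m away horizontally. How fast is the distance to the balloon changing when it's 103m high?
721√54290/54290 ≈ 3.094 m/s

z² = 209² + y²
z = √(209² + 103²) = √54290
dz/dt = y/z · dy/dt = 103/√54290 · 7 = 721√54290/54290 ≈ 3.094 m/s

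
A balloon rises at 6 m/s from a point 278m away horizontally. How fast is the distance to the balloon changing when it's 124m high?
372√23165/23165 ≈ 2.444 m/s

z² = 278² + y²
z = √(278² + 124²) = 2√23165
dz/dt = y/z · dy/dt = 124/(2√23165) · 6 = 372√23165/23165 ≈ 2.444 m/s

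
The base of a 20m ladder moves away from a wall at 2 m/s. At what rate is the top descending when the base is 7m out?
14√39/117 ≈ 0.7473 m/s

x² + y² = 20²
2x·dx/dt + 2y·dy/dt = 0
dy/dt = -x/y · dx/dt = -7/(3√39) · 2 = -14√39/117 m/s
The top is descending at 14√39/117 ≈ 0.7473 m/s.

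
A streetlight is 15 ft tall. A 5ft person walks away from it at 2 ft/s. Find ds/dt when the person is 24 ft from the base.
1 ft/s

By similar triangles: 15/(x+s) = 5/s
Solving: s = 5x/10
ds/dt = 5/10 · dx/dt = 1/2 · 2 = 1 ft/s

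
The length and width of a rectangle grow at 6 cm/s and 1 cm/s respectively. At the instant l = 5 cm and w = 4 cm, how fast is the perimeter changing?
14 cm/s

P = 2(l + w)
dP/dt = 2(dl/dt + dw/dt) = 2(6 + 1) = 14 cm/s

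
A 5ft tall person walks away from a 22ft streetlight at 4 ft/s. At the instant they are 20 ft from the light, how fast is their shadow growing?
20/17 ft/s

By similar triangles: 22/(x+s) = 5/s
Solving: s = 5x/17
ds/dt = 5/17 · dx/dt = 5/17 · 4 = 20/17 ft/s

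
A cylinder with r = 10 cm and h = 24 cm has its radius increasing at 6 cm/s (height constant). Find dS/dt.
528π cm²/s

S = 2πrh + 2πr² (lateral + bases)
dS/dt = (2πh + 4πr)·dr/dt = (2π·24 + 4π·10)·6
= 528π cm²/s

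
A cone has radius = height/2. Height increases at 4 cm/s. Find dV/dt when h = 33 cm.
1089π cm³/s

V = (1/3)π(h/2)²h = πh³/12
dV/dt = πh²/4 · 4
At h = 33: dV/dt = 1089π cm³/s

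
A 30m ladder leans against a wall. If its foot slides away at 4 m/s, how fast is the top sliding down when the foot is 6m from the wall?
√6/3 ≈ 0.8165 m/s

x² + y² = 30²
2x·dx/dt + 2y·dy/dt = 0
dy/dt = -x/y · dx/dt = -6/(12√6) · 4 = -√6/3 m/s
The top is descending at √6/3 ≈ 0.8165 m/s.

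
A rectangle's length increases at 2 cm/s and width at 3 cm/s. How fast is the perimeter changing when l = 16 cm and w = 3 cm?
10 cm/s

P = 2(l + w)
dP/dt = 2(dl/dt + dw/dt) = 2(2 + 3) = 10 cm/s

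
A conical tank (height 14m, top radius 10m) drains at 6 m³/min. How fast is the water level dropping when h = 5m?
294/(625π) ≈ 0.1497 m/min

r/h = 10/14, so r = (5/7)h
V = (1/3)πr²h = (1/3)π((5/7)h)²h = (25/147)πh³
dV/dh = (25/49)πh²
dh/dt = (dV/dt)/(dV/dh) = -6/((25/49)π·5²) = -294/(625π) m/min
The level is dropping at 294/(625π) ≈ 0.1497 m/min.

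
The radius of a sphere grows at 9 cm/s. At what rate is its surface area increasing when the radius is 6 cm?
432π cm²/s

S = 4πr²
dS/dt = dS/dr · dr/dt = 8πr · 9
At r = 6: dS/dt = 432π cm²/s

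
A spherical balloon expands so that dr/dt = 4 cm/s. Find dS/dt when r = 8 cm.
256π cm²/s

S = 4πr²
dS/dt = dS/dr · dr/dt = 8πr · 4
At r = 8: dS/dt = 256π cm²/s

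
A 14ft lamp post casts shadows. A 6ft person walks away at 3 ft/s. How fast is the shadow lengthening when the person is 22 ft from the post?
9/4 ft/s

By similar triangles: 14/(x+s) = 6/s
Solving: s = 6x/8
ds/dt = 6/8 · dx/dt = 3/4 · 3 = 9/4 ft/s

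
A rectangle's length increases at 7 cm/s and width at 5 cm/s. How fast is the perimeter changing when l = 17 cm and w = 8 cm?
24 cm/s

P = 2(l + w)
dP/dt = 2(dl/dt + dw/dt) = 2(7 + 5) = 24 cm/s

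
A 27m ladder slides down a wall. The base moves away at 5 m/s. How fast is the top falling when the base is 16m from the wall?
80√473/473 ≈ 3.678 m/s

x² + y² = 27²
2x·dx/dt + 2y·dy/dt = 0
dy/dt = -x/y · dx/dt = -16/√473 · 5 = -80√473/473 m/s
The top is descending at 80√473/473 ≈ 3.678 m/s.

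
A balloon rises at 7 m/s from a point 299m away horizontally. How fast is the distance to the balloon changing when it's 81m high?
567√95962/95962 ≈ 1.83 m/s

z² = 299² + y²
z = √(299² + 81²) = √95962
dz/dt = y/z · dy/dt = 81/√95962 · 7 = 567√95962/95962 ≈ 1.83 m/s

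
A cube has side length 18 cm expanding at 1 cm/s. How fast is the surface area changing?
216 cm²/s

A = 6s²
dA/dt = 12s · ds/dt = 12·18·1 = 216 cm²/s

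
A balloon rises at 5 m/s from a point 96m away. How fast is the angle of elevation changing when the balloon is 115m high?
0.021389 rad/s

tan(θ) = y/96
sec²(θ) · dθ/dt = (1/96) · dy/dt
dθ/dt = cos²(θ)/96 · 5 = 96/(96² + 115²) · 5
dθ/dt = 0.021389 rad/s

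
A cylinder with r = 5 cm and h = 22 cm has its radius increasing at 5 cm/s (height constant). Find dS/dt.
320π cm²/s

S = 2πrh + 2πr² (lateral + bases)
dS/dt = (2πh + 4πr)·dr/dt = (2π·22 + 4π·5)·5
= 320π cm²/s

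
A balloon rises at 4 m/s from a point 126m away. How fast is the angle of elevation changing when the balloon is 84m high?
0.021978 rad/s

tan(θ) = y/126
sec²(θ) · dθ/dt = (1/126) · dy/dt
dθ/dt = cos²(θ)/126 · 4 = 126/(126² + 84²) · 4
dθ/dt = 0.021978 rad/s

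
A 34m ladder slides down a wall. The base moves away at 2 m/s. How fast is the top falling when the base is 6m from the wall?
3√70/70 ≈ 0.3586 m/s

x² + y² = 34²
2x·dx/dt + 2y·dy/dt = 0
dy/dt = -x/y · dx/dt = -6/(4√70) · 2 = -3√70/70 m/s
The top is descending at 3√70/70 ≈ 0.3586 m/s.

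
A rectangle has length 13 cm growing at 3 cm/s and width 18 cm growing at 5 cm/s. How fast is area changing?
119 cm²/s

A = lw
dA/dt = w·dl/dt + l·dw/dt = 18·3 + 13·5 = 119 cm²/s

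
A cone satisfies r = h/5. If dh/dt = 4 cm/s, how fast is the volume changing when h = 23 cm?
2116π/25 cm³/s

V = (1/3)π(h/5)²h = πh³/75
dV/dt = πh²/25 · 4
At h = 23: dV/dt = 2116π/25 cm³/s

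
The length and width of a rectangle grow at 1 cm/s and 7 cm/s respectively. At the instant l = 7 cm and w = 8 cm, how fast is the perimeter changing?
16 cm/s

P = 2(l + w)
dP/dt = 2(dl/dt + dw/dt) = 2(1 + 7) = 16 cm/s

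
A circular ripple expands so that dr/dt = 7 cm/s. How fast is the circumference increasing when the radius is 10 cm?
14π cm/s

C = 2πr
dC/dt = 2π · dr/dt = 2π · 7 = 14π cm/s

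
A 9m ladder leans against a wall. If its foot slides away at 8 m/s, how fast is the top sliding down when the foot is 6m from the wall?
16√5/5 ≈ 7.155 m/s

x² + y² = 9²
2x·dx/dt + 2y·dy/dt = 0
dy/dt = -x/y · dx/dt = -6/(3√5) · 8 = -16√5/5 m/s
The top is descending at 16√5/5 ≈ 7.155 m/s.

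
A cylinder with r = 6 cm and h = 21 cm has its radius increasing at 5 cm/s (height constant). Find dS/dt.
330π cm²/s

S = 2πrh + 2πr² (lateral + bases)
dS/dt = (2πh + 4πr)·dr/dt = (2π·21 + 4π·6)·5
= 330π cm²/s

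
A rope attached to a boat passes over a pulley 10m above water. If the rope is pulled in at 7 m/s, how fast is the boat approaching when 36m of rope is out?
126√299/299 ≈ 7.287 m/s

rope² = x² + 10²
x = √(36² - 10²) = 2√299
dx/dt = (rope/x) · d(rope)/dt = (36/(2√299)) · (-7) = -126√299/299 m/s
The boat approaches at 126√299/299 ≈ 7.287 m/s.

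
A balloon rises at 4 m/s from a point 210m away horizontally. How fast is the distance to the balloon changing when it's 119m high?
68√1189/1189 ≈ 1.972 m/s

z² = 210² + y²
z = √(210² + 119²) = 7√1189
dz/dt = y/z · dy/dt = 119/(7√1189) · 4 = 68√1189/1189 ≈ 1.972 m/s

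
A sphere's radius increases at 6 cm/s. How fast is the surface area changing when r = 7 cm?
336π cm²/s

S = 4πr²
dS/dt = dS/dr · dr/dt = 8πr · 6
At r = 7: dS/dt = 336π cm²/s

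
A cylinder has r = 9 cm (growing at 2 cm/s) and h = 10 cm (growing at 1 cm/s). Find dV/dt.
441π cm³/s

V = πr²h
dV/dt = 2πrh·dr/dt + πr²·dh/dt
= 2π(9)(10)(2) + π(9)²(1)
= 441π cm³/s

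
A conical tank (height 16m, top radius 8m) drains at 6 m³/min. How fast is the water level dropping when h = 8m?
3/(8π) ≈ 0.1194 m/min

r/h = 8/16, so r = (1/2)h
V = (1/3)πr²h = (1/3)π((1/2)h)²h = (1/12)πh³
dV/dh = (1/4)πh²
dh/dt = (dV/dt)/(dV/dh) = -6/((1/4)π·8²) = -3/(8π) m/min
The level is dropping at 3/(8π) ≈ 0.1194 m/min.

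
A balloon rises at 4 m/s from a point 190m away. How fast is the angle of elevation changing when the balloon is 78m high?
0.018016 rad/s

tan(θ) = y/190
sec²(θ) · dθ/dt = (1/190) · dy/dt
dθ/dt = cos²(θ)/190 · 4 = 190/(190² + 78²) · 4
dθ/dt = 0.018016 rad/s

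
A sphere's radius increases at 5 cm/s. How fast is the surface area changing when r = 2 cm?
80π cm²/s

S = 4πr²
dS/dt = dS/dr · dr/dt = 8πr · 5
At r = 2: dS/dt = 80π cm²/s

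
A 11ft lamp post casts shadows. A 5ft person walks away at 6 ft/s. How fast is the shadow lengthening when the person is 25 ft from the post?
5 ft/s

By similar triangles: 11/(x+s) = 5/s
Solving: s = 5x/6
ds/dt = 5/6 · dx/dt = 5/6 · 6 = 5 ft/s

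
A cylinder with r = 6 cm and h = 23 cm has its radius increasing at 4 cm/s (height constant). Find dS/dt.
280π cm²/s

S = 2πrh + 2πr² (lateral + bases)
dS/dt = (2πh + 4πr)·dr/dt = (2π·23 + 4π·6)·4
= 280π cm²/s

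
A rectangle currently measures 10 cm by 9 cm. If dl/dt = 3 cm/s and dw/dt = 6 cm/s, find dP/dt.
18 cm/s

P = 2(l + w)
dP/dt = 2(dl/dt + dw/dt) = 2(3 + 6) = 18 cm/s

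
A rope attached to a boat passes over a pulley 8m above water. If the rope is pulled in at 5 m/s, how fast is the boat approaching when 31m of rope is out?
155√897/897 ≈ 5.175 m/s

rope² = x² + 8²
x = √(31² - 8²) = √897
dx/dt = (rope/x) · d(rope)/dt = (31/√897) · (-5) = -155√897/897 m/s
The boat approaches at 155√897/897 ≈ 5.175 m/s.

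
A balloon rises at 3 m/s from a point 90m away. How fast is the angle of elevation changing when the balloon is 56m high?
0.02403 rad/s

tan(θ) = y/90
sec²(θ) · dθ/dt = (1/90) · dy/dt
dθ/dt = cos²(θ)/90 · 3 = 90/(90² + 56²) · 3
dθ/dt = 0.02403 rad/s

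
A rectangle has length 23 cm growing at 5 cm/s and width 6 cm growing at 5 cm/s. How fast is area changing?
145 cm²/s

A = lw
dA/dt = w·dl/dt + l·dw/dt = 6·5 + 23·5 = 145 cm²/s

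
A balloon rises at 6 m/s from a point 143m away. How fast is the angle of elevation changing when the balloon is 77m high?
0.032527 rad/s

tan(θ) = y/143
sec²(θ) · dθ/dt = (1/143) · dy/dt
dθ/dt = cos²(θ)/143 · 6 = 143/(143² + 77²) · 6
dθ/dt = 0.032527 rad/s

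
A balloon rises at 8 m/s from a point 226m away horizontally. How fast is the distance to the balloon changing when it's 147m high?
1176√72685/72685 ≈ 4.362 m/s

z² = 226² + y²
z = √(226² + 147²) = √72685
dz/dt = y/z · dy/dt = 147/√72685 · 8 = 1176√72685/72685 ≈ 4.362 m/s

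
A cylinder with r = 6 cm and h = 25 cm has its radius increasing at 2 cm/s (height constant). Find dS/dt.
148π cm²/s

S = 2πrh + 2πr² (lateral + bases)
dS/dt = (2πh + 4πr)·dr/dt = (2π·25 + 4π·6)·2
= 148π cm²/s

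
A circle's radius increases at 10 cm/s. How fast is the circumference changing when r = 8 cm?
20π cm/s

C = 2πr
dC/dt = 2π · dr/dt = 2π · 10 = 20π cm/s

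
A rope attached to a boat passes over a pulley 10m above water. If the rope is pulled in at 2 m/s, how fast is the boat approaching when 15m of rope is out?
6√5/5 ≈ 2.683 m/s

rope² = x² + 10²
x = √(15² - 10²) = 5√5
dx/dt = (rope/x) · d(rope)/dt = (15/(5√5)) · (-2) = -6√5/5 m/s
The boat approaches at 6√5/5 ≈ 2.683 m/s.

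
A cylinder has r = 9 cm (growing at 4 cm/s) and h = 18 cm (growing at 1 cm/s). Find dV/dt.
1377π cm³/s

V = πr²h
dV/dt = 2πrh·dr/dt + πr²·dh/dt
= 2π(9)(18)(4) + π(9)²(1)
= 1377π cm³/s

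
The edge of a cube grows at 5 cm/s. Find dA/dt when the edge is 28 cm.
1680 cm²/s

A = 6s²
dA/dt = 12s · ds/dt = 12·28·5 = 1680 cm²/s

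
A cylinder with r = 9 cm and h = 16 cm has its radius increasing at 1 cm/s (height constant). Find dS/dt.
68π cm²/s

S = 2πrh + 2πr² (lateral + bases)
dS/dt = (2πh + 4πr)·dr/dt = (2π·16 + 4π·9)·1
= 68π cm²/s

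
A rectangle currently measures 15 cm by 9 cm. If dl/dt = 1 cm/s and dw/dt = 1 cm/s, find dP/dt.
4 cm/s

P = 2(l + w)
dP/dt = 2(dl/dt + dw/dt) = 2(1 + 1) = 4 cm/s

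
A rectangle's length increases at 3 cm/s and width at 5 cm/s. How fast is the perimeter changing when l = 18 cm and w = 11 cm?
16 cm/s

P = 2(l + w)
dP/dt = 2(dl/dt + dw/dt) = 2(3 + 5) = 16 cm/s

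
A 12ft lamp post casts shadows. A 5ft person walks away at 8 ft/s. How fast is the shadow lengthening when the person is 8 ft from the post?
40/7 ft/s

By similar triangles: 12/(x+s) = 5/s
Solving: s = 5x/7
ds/dt = 5/7 · dx/dt = 5/7 · 8 = 40/7 ft/s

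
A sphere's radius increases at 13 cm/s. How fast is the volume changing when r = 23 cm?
27508π cm³/s

V = (4/3)πr³
dV/dt = dV/dr · dr/dt = 4πr² · 13
At r = 23: dV/dt = 27508π cm³/s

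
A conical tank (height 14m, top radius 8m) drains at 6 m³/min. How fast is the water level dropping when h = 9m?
49/(216π) ≈ 0.07221 m/min

r/h = 8/14, so r = (4/7)h
V = (1/3)πr²h = (1/3)π((4/7)h)²h = (16/147)πh³
dV/dh = (16/49)πh²
dh/dt = (dV/dt)/(dV/dh) = -6/((16/49)π·9²) = -49/(216π) m/min
The level is dropping at 49/(216π) ≈ 0.07221 m/min.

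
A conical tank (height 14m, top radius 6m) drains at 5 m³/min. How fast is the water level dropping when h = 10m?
49/(180π) ≈ 0.08665 m/min

r/h = 6/14, so r = (3/7)h
V = (1/3)πr²h = (1/3)π((3/7)h)²h = (3/49)πh³
dV/dh = (9/49)πh²
dh/dt = (dV/dt)/(dV/dh) = -5/((9/49)π·10²) = -49/(180π) m/min
The level is dropping at 49/(180π) ≈ 0.08665 m/min.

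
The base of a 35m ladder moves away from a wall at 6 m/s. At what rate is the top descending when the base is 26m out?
52√61/61 ≈ 6.658 m/s

x² + y² = 35²
2x·dx/dt + 2y·dy/dt = 0
dy/dt = -x/y · dx/dt = -26/(3√61) · 6 = -52√61/61 m/s
The top is descending at 52√61/61 ≈ 6.658 m/s.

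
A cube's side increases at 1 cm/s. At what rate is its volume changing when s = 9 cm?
243 cm³/s

V = s³
dV/dt = 3s² · ds/dt = 3·9²·1 = 243 cm³/s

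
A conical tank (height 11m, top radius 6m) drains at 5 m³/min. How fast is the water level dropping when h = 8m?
605/(2304π) ≈ 0.08358 m/min

r/h = 6/11, so r = (6/11)h
V = (1/3)πr²h = (1/3)π((6/11)h)²h = (12/121)πh³
dV/dh = (36/121)πh²
dh/dt = (dV/dt)/(dV/dh) = -5/((36/121)π·8²) = -605/(2304π) m/min
The level is dropping at 605/(2304π) ≈ 0.08358 m/min.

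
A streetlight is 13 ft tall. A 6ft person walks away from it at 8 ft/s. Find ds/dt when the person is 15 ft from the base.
48/7 ft/s

By similar triangles: 13/(x+s) = 6/s
Solving: s = 6x/7
ds/dt = 6/7 · dx/dt = 6/7 · 8 = 48/7 ft/s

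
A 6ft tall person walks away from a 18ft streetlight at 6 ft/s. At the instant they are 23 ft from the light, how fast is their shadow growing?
3 ft/s

By similar triangles: 18/(x+s) = 6/s
Solving: s = 6x/12
ds/dt = 6/12 · dx/dt = 1/2 · 6 = 3 ft/s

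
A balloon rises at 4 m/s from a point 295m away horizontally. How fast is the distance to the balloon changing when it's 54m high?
216√89941/89941 ≈ 0.7202 m/s

z² = 295² + y²
z = √(295² + 54²) = √89941
dz/dt = y/z · dy/dt = 54/√89941 · 4 = 216√89941/89941 ≈ 0.7202 m/s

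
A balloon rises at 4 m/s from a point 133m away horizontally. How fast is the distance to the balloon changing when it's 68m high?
272√22313/22313 ≈ 1.821 m/s

z² = 133² + y²
z = √(133² + 68²) = √22313
dz/dt = y/z · dy/dt = 68/√22313 · 4 = 272√22313/22313 ≈ 1.821 m/s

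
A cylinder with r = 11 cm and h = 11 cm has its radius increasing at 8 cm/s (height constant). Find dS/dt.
528π cm²/s

S = 2πrh + 2πr² (lateral + bases)
dS/dt = (2πh + 4πr)·dr/dt = (2π·11 + 4π·11)·8
= 528π cm²/s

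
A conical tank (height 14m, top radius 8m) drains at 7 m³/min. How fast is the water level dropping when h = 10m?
343/(1600π) ≈ 0.06824 m/min

r/h = 8/14, so r = (4/7)h
V = (1/3)πr²h = (1/3)π((4/7)h)²h = (16/147)πh³
dV/dh = (16/49)πh²
dh/dt = (dV/dt)/(dV/dh) = -7/((16/49)π·10²) = -343/(1600π) m/min
The level is dropping at 343/(1600π) ≈ 0.06824 m/min.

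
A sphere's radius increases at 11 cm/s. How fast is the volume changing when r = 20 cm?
17600π cm³/s

V = (4/3)πr³
dV/dt = dV/dr · dr/dt = 4πr² · 11
At r = 20: dV/dt = 17600π cm³/s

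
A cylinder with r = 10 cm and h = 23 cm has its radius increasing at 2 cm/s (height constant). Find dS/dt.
172π cm²/s

S = 2πrh + 2πr² (lateral + bases)
dS/dt = (2πh + 4πr)·dr/dt = (2π·23 + 4π·10)·2
= 172π cm²/s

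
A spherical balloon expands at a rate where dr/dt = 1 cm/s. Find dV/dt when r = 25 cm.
2500π cm³/s

V = (4/3)πr³
dV/dt = dV/dr · dr/dt = 4πr² · 1
At r = 25: dV/dt = 2500π cm³/s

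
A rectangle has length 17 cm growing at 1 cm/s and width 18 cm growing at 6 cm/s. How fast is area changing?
120 cm²/s

A = lw
dA/dt = w·dl/dt + l·dw/dt = 18·1 + 17·6 = 120 cm²/s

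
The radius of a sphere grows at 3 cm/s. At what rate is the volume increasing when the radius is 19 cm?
4332π cm³/s

V = (4/3)πr³
dV/dt = dV/dr · dr/dt = 4πr² · 3
At r = 19: dV/dt = 4332π cm³/s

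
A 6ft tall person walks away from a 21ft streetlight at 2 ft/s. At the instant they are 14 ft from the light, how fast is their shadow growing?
4/5 ft/s

By similar triangles: 21/(x+s) = 6/s
Solving: s = 6x/15
ds/dt = 6/15 · dx/dt = 2/5 · 2 = 4/5 ft/s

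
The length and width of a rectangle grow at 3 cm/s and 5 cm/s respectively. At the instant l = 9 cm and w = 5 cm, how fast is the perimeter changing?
16 cm/s

P = 2(l + w)
dP/dt = 2(dl/dt + dw/dt) = 2(3 + 5) = 16 cm/s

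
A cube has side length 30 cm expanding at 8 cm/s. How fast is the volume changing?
21600 cm³/s

V = s³
dV/dt = 3s² · ds/dt = 3·30²·8 = 21600 cm³/s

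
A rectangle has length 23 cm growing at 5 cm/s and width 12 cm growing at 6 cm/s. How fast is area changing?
198 cm²/s

A = lw
dA/dt = w·dl/dt + l·dw/dt = 12·5 + 23·6 = 198 cm²/s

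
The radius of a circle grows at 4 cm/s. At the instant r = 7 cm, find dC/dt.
8π cm/s

C = 2πr
dC/dt = 2π · dr/dt = 2π · 4 = 8π cm/s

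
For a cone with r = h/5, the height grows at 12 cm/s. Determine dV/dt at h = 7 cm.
588π/25 cm³/s

V = (1/3)π(h/5)²h = πh³/75
dV/dt = πh²/25 · 12
At h = 7: dV/dt = 588π/25 cm³/s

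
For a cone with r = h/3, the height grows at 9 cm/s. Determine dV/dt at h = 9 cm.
81π cm³/s

V = (1/3)π(h/3)²h = πh³/27
dV/dt = πh²/9 · 9
At h = 9: dV/dt = 81π cm³/s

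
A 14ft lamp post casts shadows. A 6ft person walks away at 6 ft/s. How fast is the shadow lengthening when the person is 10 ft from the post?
9/2 ft/s

By similar triangles: 14/(x+s) = 6/s
Solving: s = 6x/8
ds/dt = 6/8 · dx/dt = 3/4 · 6 = 9/2 ft/s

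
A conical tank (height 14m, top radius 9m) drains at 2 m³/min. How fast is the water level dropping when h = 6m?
98/(729π) ≈ 0.04279 m/min

r/h = 9/14, so r = (9/14)h
V = (1/3)πr²h = (1/3)π((9/14)h)²h = (27/196)πh³
dV/dh = (81/196)πh²
dh/dt = (dV/dt)/(dV/dh) = -2/((81/196)π·6²) = -98/(729π) m/min
The level is dropping at 98/(729π) ≈ 0.04279 m/min.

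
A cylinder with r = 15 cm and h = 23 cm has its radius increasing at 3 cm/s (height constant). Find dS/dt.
318π cm²/s

S = 2πrh + 2πr² (lateral + bases)
dS/dt = (2πh + 4πr)·dr/dt = (2π·23 + 4π·15)·3
= 318π cm²/s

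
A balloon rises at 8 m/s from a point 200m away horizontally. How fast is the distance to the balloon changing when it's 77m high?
616√45929/45929 ≈ 2.874 m/s

z² = 200² + y²
z = √(200² + 77²) = √45929
dz/dt = y/z · dy/dt = 77/√45929 · 8 = 616√45929/45929 ≈ 2.874 m/s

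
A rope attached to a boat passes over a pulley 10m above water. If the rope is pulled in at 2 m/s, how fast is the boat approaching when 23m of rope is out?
46√429/429 ≈ 2.221 m/s

rope² = x² + 10²
x = √(23² - 10²) = √429
dx/dt = (rope/x) · d(rope)/dt = (23/√429) · (-2) = -46√429/429 m/s
The boat approaches at 46√429/429 ≈ 2.221 m/s.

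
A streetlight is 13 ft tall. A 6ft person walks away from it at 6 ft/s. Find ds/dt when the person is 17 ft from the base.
36/7 ft/s

By similar triangles: 13/(x+s) = 6/s
Solving: s = 6x/7
ds/dt = 6/7 · dx/dt = 6/7 · 6 = 36/7 ft/s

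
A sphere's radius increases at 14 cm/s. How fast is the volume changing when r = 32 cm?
57344π cm³/s

V = (4/3)πr³
dV/dt = dV/dr · dr/dt = 4πr² · 14
At r = 32: dV/dt = 57344π cm³/s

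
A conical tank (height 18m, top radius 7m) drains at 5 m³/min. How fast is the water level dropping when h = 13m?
1620/(8281π) ≈ 0.06227 m/min

r/h = 7/18, so r = (7/18)h
V = (1/3)πr²h = (1/3)π((7/18)h)²h = (49/972)πh³
dV/dh = (49/324)πh²
dh/dt = (dV/dt)/(dV/dh) = -5/((49/324)π·13²) = -1620/(8281π) m/min
The level is dropping at 1620/(8281π) ≈ 0.06227 m/min.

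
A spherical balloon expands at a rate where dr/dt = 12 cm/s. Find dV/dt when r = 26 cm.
32448π cm³/s

V = (4/3)πr³
dV/dt = dV/dr · dr/dt = 4πr² · 12
At r = 26: dV/dt = 32448π cm³/s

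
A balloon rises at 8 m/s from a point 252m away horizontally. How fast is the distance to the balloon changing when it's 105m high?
40/13 ≈ 3.077 m/s

z² = 252² + y²
z = √(252² + 105²) = 273
dz/dt = y/z · dy/dt = 105/273 · 8 = 40/13 ≈ 3.077 m/s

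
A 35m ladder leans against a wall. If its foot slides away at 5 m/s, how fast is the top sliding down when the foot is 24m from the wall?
120√649/649 ≈ 4.71 m/s

x² + y² = 35²
2x·dx/dt + 2y·dy/dt = 0
dy/dt = -x/y · dx/dt = -24/√649 · 5 = -120√649/649 m/s
The top is descending at 120√649/649 ≈ 4.71 m/s.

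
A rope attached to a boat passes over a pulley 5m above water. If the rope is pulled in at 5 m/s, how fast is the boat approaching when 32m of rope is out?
160√111/333 ≈ 5.062 m/s

rope² = x² + 5²
x = √(32² - 5²) = 3√111
dx/dt = (rope/x) · d(rope)/dt = (32/(3√111)) · (-5) = -160√111/333 m/s
The boat approaches at 160√111/333 ≈ 5.062 m/s.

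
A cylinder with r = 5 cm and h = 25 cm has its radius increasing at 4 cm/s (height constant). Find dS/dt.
280π cm²/s

S = 2πrh + 2πr² (lateral + bases)
dS/dt = (2πh + 4πr)·dr/dt = (2π·25 + 4π·5)·4
= 280π cm²/s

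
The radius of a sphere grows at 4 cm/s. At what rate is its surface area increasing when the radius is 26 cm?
832π cm²/s

S = 4πr²
dS/dt = dS/dr · dr/dt = 8πr · 4
At r = 26: dS/dt = 832π cm²/s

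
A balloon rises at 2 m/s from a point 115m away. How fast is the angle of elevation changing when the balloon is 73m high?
0.012396 rad/s

tan(θ) = y/115
sec²(θ) · dθ/dt = (1/115) · dy/dt
dθ/dt = cos²(θ)/115 · 2 = 115/(115² + 73²) · 2
dθ/dt = 0.012396 rad/s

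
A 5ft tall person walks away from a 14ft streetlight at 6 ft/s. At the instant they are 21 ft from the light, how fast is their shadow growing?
10/3 ft/s

By similar triangles: 14/(x+s) = 5/s
Solving: s = 5x/9
ds/dt = 5/9 · dx/dt = 5/9 · 6 = 10/3 ft/s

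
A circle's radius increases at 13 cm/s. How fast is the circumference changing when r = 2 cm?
26π cm/s

C = 2πr
dC/dt = 2π · dr/dt = 2π · 13 = 26π cm/s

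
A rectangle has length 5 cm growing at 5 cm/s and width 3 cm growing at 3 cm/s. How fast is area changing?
30 cm²/s

A = lw
dA/dt = w·dl/dt + l·dw/dt = 3·5 + 5·3 = 30 cm²/s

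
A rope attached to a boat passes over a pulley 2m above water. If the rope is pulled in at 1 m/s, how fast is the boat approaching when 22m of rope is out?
11√30/60 ≈ 1.004 m/s

rope² = x² + 2²
x = √(22² - 2²) = 4√30
dx/dt = (rope/x) · d(rope)/dt = (22/(4√30)) · (-1) = -11√30/60 m/s
The boat approaches at 11√30/60 ≈ 1.004 m/s.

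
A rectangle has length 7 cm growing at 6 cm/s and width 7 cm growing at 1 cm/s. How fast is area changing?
49 cm²/s

A = lw
dA/dt = w·dl/dt + l·dw/dt = 7·6 + 7·1 = 49 cm²/s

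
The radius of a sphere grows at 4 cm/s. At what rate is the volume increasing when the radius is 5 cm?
400π cm³/s

V = (4/3)πr³
dV/dt = dV/dr · dr/dt = 4πr² · 4
At r = 5: dV/dt = 400π cm³/s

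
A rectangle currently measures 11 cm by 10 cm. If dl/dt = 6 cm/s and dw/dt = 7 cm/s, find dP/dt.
26 cm/s

P = 2(l + w)
dP/dt = 2(dl/dt + dw/dt) = 2(6 + 7) = 26 cm/s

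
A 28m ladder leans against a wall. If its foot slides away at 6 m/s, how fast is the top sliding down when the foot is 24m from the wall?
36√13/13 ≈ 9.985 m/s

x² + y² = 28²
2x·dx/dt + 2y·dy/dt = 0
dy/dt = -x/y · dx/dt = -24/(4√13) · 6 = -36√13/13 m/s
The top is descending at 36√13/13 ≈ 9.985 m/s.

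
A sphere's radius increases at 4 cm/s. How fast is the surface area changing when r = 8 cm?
256π cm²/s

S = 4πr²
dS/dt = dS/dr · dr/dt = 8πr · 4
At r = 8: dS/dt = 256π cm²/s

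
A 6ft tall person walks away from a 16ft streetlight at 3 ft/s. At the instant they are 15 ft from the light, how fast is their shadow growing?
9/5 ft/s

By similar triangles: 16/(x+s) = 6/s
Solving: s = 6x/10
ds/dt = 6/10 · dx/dt = 3/5 · 3 = 9/5 ft/s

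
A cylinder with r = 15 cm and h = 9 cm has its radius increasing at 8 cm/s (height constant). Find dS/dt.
624π cm²/s

S = 2πrh + 2πr² (lateral + bases)
dS/dt = (2πh + 4πr)·dr/dt = (2π·9 + 4π·15)·8
= 624π cm²/s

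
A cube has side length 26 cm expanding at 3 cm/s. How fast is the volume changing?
6084 cm³/s

V = s³
dV/dt = 3s² · ds/dt = 3·26²·3 = 6084 cm³/s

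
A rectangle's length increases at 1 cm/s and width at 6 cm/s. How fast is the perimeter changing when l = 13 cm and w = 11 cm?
14 cm/s

P = 2(l + w)
dP/dt = 2(dl/dt + dw/dt) = 2(1 + 6) = 14 cm/s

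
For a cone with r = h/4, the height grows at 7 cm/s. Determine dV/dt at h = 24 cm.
252π cm³/s

V = (1/3)π(h/4)²h = πh³/48
dV/dt = πh²/16 · 7
At h = 24: dV/dt = 252π cm³/s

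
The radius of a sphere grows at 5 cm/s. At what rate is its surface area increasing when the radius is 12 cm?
480π cm²/s

S = 4πr²
dS/dt = dS/dr · dr/dt = 8πr · 5
At r = 12: dS/dt = 480π cm²/s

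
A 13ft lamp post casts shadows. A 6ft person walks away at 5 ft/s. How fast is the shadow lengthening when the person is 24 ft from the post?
30/7 ft/s

By similar triangles: 13/(x+s) = 6/s
Solving: s = 6x/7
ds/dt = 6/7 · dx/dt = 6/7 · 5 = 30/7 ft/s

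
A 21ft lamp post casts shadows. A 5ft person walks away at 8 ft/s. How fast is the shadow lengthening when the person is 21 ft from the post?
5/2 ft/s

By similar triangles: 21/(x+s) = 5/s
Solving: s = 5x/16
ds/dt = 5/16 · dx/dt = 5/16 · 8 = 5/2 ft/s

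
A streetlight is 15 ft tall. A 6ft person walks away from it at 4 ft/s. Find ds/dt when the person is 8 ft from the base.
8/3 ft/s

By similar triangles: 15/(x+s) = 6/s
Solving: s = 6x/9
ds/dt = 6/9 · dx/dt = 2/3 · 4 = 8/3 ft/s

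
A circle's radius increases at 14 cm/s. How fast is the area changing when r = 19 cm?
532π cm²/s

A = πr²
dA/dt = 2πr · dr/dt = 2π(19)(14) = 532π cm²/s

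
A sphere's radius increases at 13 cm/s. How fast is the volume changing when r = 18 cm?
16848π cm³/s

V = (4/3)πr³
dV/dt = dV/dr · dr/dt = 4πr² · 13
At r = 18: dV/dt = 16848π cm³/s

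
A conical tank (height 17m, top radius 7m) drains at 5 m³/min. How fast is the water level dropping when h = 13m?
1445/(8281π) ≈ 0.05554 m/min

r/h = 7/17, so r = (7/17)h
V = (1/3)πr²h = (1/3)π((7/17)h)²h = (49/867)πh³
dV/dh = (49/289)πh²
dh/dt = (dV/dt)/(dV/dh) = -5/((49/289)π·13²) = -1445/(8281π) m/min
The level is dropping at 1445/(8281π) ≈ 0.05554 m/min.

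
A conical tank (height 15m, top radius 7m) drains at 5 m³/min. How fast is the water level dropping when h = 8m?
1125/(3136π) ≈ 0.1142 m/min

r/h = 7/15, so r = (7/15)h
V = (1/3)πr²h = (1/3)π((7/15)h)²h = (49/675)πh³
dV/dh = (49/225)πh²
dh/dt = (dV/dt)/(dV/dh) = -5/((49/225)π·8²) = -1125/(3136π) m/min
The level is dropping at 1125/(3136π) ≈ 0.1142 m/min.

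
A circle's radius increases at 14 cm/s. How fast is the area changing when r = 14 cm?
392π cm²/s

A = πr²
dA/dt = 2πr · dr/dt = 2π(14)(14) = 392π cm²/s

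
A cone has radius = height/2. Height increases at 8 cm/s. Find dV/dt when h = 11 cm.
242π cm³/s

V = (1/3)π(h/2)²h = πh³/12
dV/dt = πh²/4 · 8
At h = 11: dV/dt = 242π cm³/s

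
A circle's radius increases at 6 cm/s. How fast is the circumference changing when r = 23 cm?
12π cm/s

C = 2πr
dC/dt = 2π · dr/dt = 2π · 6 = 12π cm/s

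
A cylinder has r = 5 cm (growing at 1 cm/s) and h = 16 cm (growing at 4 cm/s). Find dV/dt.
260π cm³/s

V = πr²h
dV/dt = 2πrh·dr/dt + πr²·dh/dt
= 2π(5)(16)(1) + π(5)²(4)
= 260π cm³/s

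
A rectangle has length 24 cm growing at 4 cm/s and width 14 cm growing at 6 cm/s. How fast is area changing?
200 cm²/s

A = lw
dA/dt = w·dl/dt + l·dw/dt = 14·4 + 24·6 = 200 cm²/s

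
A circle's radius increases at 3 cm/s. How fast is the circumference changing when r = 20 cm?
6π cm/s

C = 2πr
dC/dt = 2π · dr/dt = 2π · 3 = 6π cm/s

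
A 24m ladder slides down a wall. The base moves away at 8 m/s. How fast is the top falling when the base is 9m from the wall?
24√55/55 ≈ 3.236 m/s

x² + y² = 24²
2x·dx/dt + 2y·dy/dt = 0
dy/dt = -x/y · dx/dt = -9/(3√55) · 8 = -24√55/55 m/s
The top is descending at 24√55/55 ≈ 3.236 m/s.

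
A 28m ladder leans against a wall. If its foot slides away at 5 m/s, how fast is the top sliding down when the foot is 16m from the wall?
20√33/33 ≈ 3.482 m/s

x² + y² = 28²
2x·dx/dt + 2y·dy/dt = 0
dy/dt = -x/y · dx/dt = -16/(4√33) · 5 = -20√33/33 m/s
The top is descending at 20√33/33 ≈ 3.482 m/s.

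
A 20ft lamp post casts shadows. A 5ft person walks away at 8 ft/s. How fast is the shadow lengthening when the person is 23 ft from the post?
8/3 ft/s

By similar triangles: 20/(x+s) = 5/s
Solving: s = 5x/15
ds/dt = 5/15 · dx/dt = 1/3 · 8 = 8/3 ft/s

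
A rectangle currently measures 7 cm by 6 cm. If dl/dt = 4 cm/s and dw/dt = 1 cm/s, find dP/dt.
10 cm/s

P = 2(l + w)
dP/dt = 2(dl/dt + dw/dt) = 2(4 + 1) = 10 cm/s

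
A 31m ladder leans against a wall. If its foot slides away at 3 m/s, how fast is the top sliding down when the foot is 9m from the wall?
27√55/220 ≈ 0.9102 m/s

x² + y² = 31²
2x·dx/dt + 2y·dy/dt = 0
dy/dt = -x/y · dx/dt = -9/(4√55) · 3 = -27√55/220 m/s
The top is descending at 27√55/220 ≈ 0.9102 m/s.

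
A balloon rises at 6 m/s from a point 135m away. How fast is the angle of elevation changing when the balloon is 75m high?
0.033962 rad/s

tan(θ) = y/135
sec²(θ) · dθ/dt = (1/135) · dy/dt
dθ/dt = cos²(θ)/135 · 6 = 135/(135² + 75²) · 6
dθ/dt = 0.033962 rad/s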